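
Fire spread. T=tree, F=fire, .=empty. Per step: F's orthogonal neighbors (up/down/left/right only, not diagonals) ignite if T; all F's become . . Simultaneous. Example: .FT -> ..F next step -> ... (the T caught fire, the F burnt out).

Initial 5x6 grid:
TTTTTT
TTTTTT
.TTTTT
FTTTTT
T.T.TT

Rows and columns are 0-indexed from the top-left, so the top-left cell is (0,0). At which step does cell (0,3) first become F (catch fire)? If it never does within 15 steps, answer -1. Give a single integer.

Step 1: cell (0,3)='T' (+2 fires, +1 burnt)
Step 2: cell (0,3)='T' (+2 fires, +2 burnt)
Step 3: cell (0,3)='T' (+4 fires, +2 burnt)
Step 4: cell (0,3)='T' (+5 fires, +4 burnt)
Step 5: cell (0,3)='T' (+6 fires, +5 burnt)
Step 6: cell (0,3)='F' (+4 fires, +6 burnt)
  -> target ignites at step 6
Step 7: cell (0,3)='.' (+2 fires, +4 burnt)
Step 8: cell (0,3)='.' (+1 fires, +2 burnt)
Step 9: cell (0,3)='.' (+0 fires, +1 burnt)
  fire out at step 9

6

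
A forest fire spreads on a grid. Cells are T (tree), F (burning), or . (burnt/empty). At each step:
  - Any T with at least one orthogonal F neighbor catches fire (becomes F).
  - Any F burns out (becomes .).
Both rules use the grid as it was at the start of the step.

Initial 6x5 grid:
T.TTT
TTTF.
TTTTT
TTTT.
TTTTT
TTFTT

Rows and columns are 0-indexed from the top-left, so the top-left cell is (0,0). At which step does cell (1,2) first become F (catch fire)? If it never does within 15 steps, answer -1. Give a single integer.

Step 1: cell (1,2)='F' (+6 fires, +2 burnt)
  -> target ignites at step 1
Step 2: cell (1,2)='.' (+11 fires, +6 burnt)
Step 3: cell (1,2)='.' (+5 fires, +11 burnt)
Step 4: cell (1,2)='.' (+3 fires, +5 burnt)
Step 5: cell (1,2)='.' (+0 fires, +3 burnt)
  fire out at step 5

1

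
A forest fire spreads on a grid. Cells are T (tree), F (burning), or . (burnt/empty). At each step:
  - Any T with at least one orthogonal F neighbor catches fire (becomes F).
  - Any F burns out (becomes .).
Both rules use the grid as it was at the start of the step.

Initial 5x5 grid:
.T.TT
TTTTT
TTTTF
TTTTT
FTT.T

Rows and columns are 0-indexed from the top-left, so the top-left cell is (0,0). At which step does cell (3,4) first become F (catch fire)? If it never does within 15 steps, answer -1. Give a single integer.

Step 1: cell (3,4)='F' (+5 fires, +2 burnt)
  -> target ignites at step 1
Step 2: cell (3,4)='.' (+8 fires, +5 burnt)
Step 3: cell (3,4)='.' (+5 fires, +8 burnt)
Step 4: cell (3,4)='.' (+1 fires, +5 burnt)
Step 5: cell (3,4)='.' (+1 fires, +1 burnt)
Step 6: cell (3,4)='.' (+0 fires, +1 burnt)
  fire out at step 6

1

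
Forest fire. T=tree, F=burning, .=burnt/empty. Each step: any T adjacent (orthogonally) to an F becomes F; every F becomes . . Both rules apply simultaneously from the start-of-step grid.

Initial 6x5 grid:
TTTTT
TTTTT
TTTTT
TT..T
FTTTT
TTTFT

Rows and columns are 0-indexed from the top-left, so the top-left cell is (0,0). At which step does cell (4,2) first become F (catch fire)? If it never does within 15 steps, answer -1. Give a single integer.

Step 1: cell (4,2)='T' (+6 fires, +2 burnt)
Step 2: cell (4,2)='F' (+5 fires, +6 burnt)
  -> target ignites at step 2
Step 3: cell (4,2)='.' (+3 fires, +5 burnt)
Step 4: cell (4,2)='.' (+4 fires, +3 burnt)
Step 5: cell (4,2)='.' (+4 fires, +4 burnt)
Step 6: cell (4,2)='.' (+3 fires, +4 burnt)
Step 7: cell (4,2)='.' (+1 fires, +3 burnt)
Step 8: cell (4,2)='.' (+0 fires, +1 burnt)
  fire out at step 8

2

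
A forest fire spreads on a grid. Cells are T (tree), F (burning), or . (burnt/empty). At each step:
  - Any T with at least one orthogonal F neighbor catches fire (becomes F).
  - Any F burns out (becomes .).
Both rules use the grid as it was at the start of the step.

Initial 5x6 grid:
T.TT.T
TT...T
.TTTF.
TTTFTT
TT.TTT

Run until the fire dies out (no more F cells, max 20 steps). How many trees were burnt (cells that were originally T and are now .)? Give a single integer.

Answer: 16

Derivation:
Step 1: +4 fires, +2 burnt (F count now 4)
Step 2: +4 fires, +4 burnt (F count now 4)
Step 3: +4 fires, +4 burnt (F count now 4)
Step 4: +2 fires, +4 burnt (F count now 2)
Step 5: +1 fires, +2 burnt (F count now 1)
Step 6: +1 fires, +1 burnt (F count now 1)
Step 7: +0 fires, +1 burnt (F count now 0)
Fire out after step 7
Initially T: 20, now '.': 26
Total burnt (originally-T cells now '.'): 16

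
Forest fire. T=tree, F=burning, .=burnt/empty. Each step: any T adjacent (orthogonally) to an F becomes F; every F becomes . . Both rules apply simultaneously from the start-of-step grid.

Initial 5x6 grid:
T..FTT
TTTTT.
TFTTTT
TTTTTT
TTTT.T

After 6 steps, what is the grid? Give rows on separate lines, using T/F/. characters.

Step 1: 6 trees catch fire, 2 burn out
  T...FT
  TFTFT.
  F.FTTT
  TFTTTT
  TTTT.T
Step 2: 8 trees catch fire, 6 burn out
  T....F
  F.F.F.
  ...FTT
  F.FTTT
  TFTT.T
Step 3: 5 trees catch fire, 8 burn out
  F.....
  ......
  ....FT
  ...FTT
  F.FT.T
Step 4: 3 trees catch fire, 5 burn out
  ......
  ......
  .....F
  ....FT
  ...F.T
Step 5: 1 trees catch fire, 3 burn out
  ......
  ......
  ......
  .....F
  .....T
Step 6: 1 trees catch fire, 1 burn out
  ......
  ......
  ......
  ......
  .....F

......
......
......
......
.....F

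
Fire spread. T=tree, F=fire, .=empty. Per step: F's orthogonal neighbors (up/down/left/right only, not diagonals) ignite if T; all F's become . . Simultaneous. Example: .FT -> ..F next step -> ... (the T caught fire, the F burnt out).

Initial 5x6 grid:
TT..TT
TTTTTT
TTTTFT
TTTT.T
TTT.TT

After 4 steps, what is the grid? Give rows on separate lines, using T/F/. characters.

Step 1: 3 trees catch fire, 1 burn out
  TT..TT
  TTTTFT
  TTTF.F
  TTTT.T
  TTT.TT
Step 2: 6 trees catch fire, 3 burn out
  TT..FT
  TTTF.F
  TTF...
  TTTF.F
  TTT.TT
Step 3: 5 trees catch fire, 6 burn out
  TT...F
  TTF...
  TF....
  TTF...
  TTT.TF
Step 4: 5 trees catch fire, 5 burn out
  TT....
  TF....
  F.....
  TF....
  TTF.F.

TT....
TF....
F.....
TF....
TTF.F.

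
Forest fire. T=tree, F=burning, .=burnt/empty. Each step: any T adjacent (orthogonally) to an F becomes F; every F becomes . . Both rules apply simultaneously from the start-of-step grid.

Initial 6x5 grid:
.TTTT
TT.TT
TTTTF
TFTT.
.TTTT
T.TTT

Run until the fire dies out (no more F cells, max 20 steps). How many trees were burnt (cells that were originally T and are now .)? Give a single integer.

Answer: 22

Derivation:
Step 1: +6 fires, +2 burnt (F count now 6)
Step 2: +7 fires, +6 burnt (F count now 7)
Step 3: +5 fires, +7 burnt (F count now 5)
Step 4: +3 fires, +5 burnt (F count now 3)
Step 5: +1 fires, +3 burnt (F count now 1)
Step 6: +0 fires, +1 burnt (F count now 0)
Fire out after step 6
Initially T: 23, now '.': 29
Total burnt (originally-T cells now '.'): 22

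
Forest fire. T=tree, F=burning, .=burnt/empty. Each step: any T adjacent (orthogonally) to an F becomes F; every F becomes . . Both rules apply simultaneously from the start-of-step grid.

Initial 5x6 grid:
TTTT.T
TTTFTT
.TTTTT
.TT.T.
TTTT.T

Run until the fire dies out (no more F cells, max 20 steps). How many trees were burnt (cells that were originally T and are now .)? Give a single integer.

Answer: 22

Derivation:
Step 1: +4 fires, +1 burnt (F count now 4)
Step 2: +5 fires, +4 burnt (F count now 5)
Step 3: +7 fires, +5 burnt (F count now 7)
Step 4: +3 fires, +7 burnt (F count now 3)
Step 5: +2 fires, +3 burnt (F count now 2)
Step 6: +1 fires, +2 burnt (F count now 1)
Step 7: +0 fires, +1 burnt (F count now 0)
Fire out after step 7
Initially T: 23, now '.': 29
Total burnt (originally-T cells now '.'): 22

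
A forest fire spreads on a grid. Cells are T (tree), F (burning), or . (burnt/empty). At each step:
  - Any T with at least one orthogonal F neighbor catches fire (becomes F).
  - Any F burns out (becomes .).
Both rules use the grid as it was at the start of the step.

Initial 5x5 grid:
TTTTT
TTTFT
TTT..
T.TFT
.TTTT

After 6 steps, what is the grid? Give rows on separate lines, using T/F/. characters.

Step 1: 6 trees catch fire, 2 burn out
  TTTFT
  TTF.F
  TTT..
  T.F.F
  .TTFT
Step 2: 6 trees catch fire, 6 burn out
  TTF.F
  TF...
  TTF..
  T....
  .TF.F
Step 3: 4 trees catch fire, 6 burn out
  TF...
  F....
  TF...
  T....
  .F...
Step 4: 2 trees catch fire, 4 burn out
  F....
  .....
  F....
  T....
  .....
Step 5: 1 trees catch fire, 2 burn out
  .....
  .....
  .....
  F....
  .....
Step 6: 0 trees catch fire, 1 burn out
  .....
  .....
  .....
  .....
  .....

.....
.....
.....
.....
.....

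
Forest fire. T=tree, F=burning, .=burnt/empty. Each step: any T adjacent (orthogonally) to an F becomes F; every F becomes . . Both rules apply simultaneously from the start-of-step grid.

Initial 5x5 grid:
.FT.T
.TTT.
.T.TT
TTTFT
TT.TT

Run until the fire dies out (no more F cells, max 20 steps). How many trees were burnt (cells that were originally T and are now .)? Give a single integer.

Step 1: +6 fires, +2 burnt (F count now 6)
Step 2: +6 fires, +6 burnt (F count now 6)
Step 3: +2 fires, +6 burnt (F count now 2)
Step 4: +1 fires, +2 burnt (F count now 1)
Step 5: +0 fires, +1 burnt (F count now 0)
Fire out after step 5
Initially T: 16, now '.': 24
Total burnt (originally-T cells now '.'): 15

Answer: 15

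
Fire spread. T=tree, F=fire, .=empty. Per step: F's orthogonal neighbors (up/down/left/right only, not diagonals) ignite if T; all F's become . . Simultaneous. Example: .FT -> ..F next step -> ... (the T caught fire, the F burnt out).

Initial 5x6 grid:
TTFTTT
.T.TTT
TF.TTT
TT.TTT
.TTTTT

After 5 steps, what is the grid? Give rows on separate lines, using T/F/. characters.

Step 1: 5 trees catch fire, 2 burn out
  TF.FTT
  .F.TTT
  F..TTT
  TF.TTT
  .TTTTT
Step 2: 5 trees catch fire, 5 burn out
  F...FT
  ...FTT
  ...TTT
  F..TTT
  .FTTTT
Step 3: 4 trees catch fire, 5 burn out
  .....F
  ....FT
  ...FTT
  ...TTT
  ..FTTT
Step 4: 4 trees catch fire, 4 burn out
  ......
  .....F
  ....FT
  ...FTT
  ...FTT
Step 5: 3 trees catch fire, 4 burn out
  ......
  ......
  .....F
  ....FT
  ....FT

......
......
.....F
....FT
....FT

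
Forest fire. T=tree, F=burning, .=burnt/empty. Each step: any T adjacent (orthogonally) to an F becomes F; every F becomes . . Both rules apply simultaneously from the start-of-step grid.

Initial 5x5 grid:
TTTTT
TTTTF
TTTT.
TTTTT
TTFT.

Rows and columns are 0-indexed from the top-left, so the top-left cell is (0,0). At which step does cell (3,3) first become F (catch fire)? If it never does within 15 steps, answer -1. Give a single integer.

Step 1: cell (3,3)='T' (+5 fires, +2 burnt)
Step 2: cell (3,3)='F' (+7 fires, +5 burnt)
  -> target ignites at step 2
Step 3: cell (3,3)='.' (+5 fires, +7 burnt)
Step 4: cell (3,3)='.' (+3 fires, +5 burnt)
Step 5: cell (3,3)='.' (+1 fires, +3 burnt)
Step 6: cell (3,3)='.' (+0 fires, +1 burnt)
  fire out at step 6

2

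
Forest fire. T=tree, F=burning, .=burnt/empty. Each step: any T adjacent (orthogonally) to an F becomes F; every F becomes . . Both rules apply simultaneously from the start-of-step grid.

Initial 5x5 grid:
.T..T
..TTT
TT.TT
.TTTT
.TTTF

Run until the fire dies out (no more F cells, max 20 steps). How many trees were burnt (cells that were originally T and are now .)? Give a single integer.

Step 1: +2 fires, +1 burnt (F count now 2)
Step 2: +3 fires, +2 burnt (F count now 3)
Step 3: +4 fires, +3 burnt (F count now 4)
Step 4: +3 fires, +4 burnt (F count now 3)
Step 5: +2 fires, +3 burnt (F count now 2)
Step 6: +1 fires, +2 burnt (F count now 1)
Step 7: +0 fires, +1 burnt (F count now 0)
Fire out after step 7
Initially T: 16, now '.': 24
Total burnt (originally-T cells now '.'): 15

Answer: 15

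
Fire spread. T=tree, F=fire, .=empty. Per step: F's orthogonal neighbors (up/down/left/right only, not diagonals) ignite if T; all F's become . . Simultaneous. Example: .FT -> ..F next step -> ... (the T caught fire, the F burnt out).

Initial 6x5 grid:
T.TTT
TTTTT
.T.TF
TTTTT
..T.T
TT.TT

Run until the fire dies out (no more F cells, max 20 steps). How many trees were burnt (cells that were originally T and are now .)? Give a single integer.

Step 1: +3 fires, +1 burnt (F count now 3)
Step 2: +4 fires, +3 burnt (F count now 4)
Step 3: +4 fires, +4 burnt (F count now 4)
Step 4: +5 fires, +4 burnt (F count now 5)
Step 5: +3 fires, +5 burnt (F count now 3)
Step 6: +1 fires, +3 burnt (F count now 1)
Step 7: +0 fires, +1 burnt (F count now 0)
Fire out after step 7
Initially T: 22, now '.': 28
Total burnt (originally-T cells now '.'): 20

Answer: 20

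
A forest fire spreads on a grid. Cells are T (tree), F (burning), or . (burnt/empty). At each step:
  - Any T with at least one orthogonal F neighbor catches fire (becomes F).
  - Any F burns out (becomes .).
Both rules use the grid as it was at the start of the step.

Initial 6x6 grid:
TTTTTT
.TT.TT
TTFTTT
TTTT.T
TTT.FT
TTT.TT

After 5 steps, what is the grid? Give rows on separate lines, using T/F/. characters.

Step 1: 6 trees catch fire, 2 burn out
  TTTTTT
  .TF.TT
  TF.FTT
  TTFT.T
  TTT..F
  TTT.FT
Step 2: 9 trees catch fire, 6 burn out
  TTFTTT
  .F..TT
  F...FT
  TF.F.F
  TTF...
  TTT..F
Step 3: 7 trees catch fire, 9 burn out
  TF.FTT
  ....FT
  .....F
  F.....
  TF....
  TTF...
Step 4: 5 trees catch fire, 7 burn out
  F...FT
  .....F
  ......
  ......
  F.....
  TF....
Step 5: 2 trees catch fire, 5 burn out
  .....F
  ......
  ......
  ......
  ......
  F.....

.....F
......
......
......
......
F.....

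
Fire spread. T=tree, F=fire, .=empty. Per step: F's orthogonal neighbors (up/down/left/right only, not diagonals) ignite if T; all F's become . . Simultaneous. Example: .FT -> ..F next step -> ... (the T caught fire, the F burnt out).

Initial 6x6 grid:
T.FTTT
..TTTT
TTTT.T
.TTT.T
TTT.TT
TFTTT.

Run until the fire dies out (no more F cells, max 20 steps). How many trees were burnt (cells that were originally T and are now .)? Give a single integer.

Answer: 25

Derivation:
Step 1: +5 fires, +2 burnt (F count now 5)
Step 2: +7 fires, +5 burnt (F count now 7)
Step 3: +6 fires, +7 burnt (F count now 6)
Step 4: +4 fires, +6 burnt (F count now 4)
Step 5: +2 fires, +4 burnt (F count now 2)
Step 6: +1 fires, +2 burnt (F count now 1)
Step 7: +0 fires, +1 burnt (F count now 0)
Fire out after step 7
Initially T: 26, now '.': 35
Total burnt (originally-T cells now '.'): 25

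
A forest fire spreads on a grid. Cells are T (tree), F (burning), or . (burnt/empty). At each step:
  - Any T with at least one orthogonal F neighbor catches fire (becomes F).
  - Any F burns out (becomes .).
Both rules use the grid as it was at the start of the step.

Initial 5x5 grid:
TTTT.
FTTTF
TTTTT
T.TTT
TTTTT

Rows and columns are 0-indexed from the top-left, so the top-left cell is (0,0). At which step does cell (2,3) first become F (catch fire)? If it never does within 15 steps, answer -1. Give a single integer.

Step 1: cell (2,3)='T' (+5 fires, +2 burnt)
Step 2: cell (2,3)='F' (+7 fires, +5 burnt)
  -> target ignites at step 2
Step 3: cell (2,3)='.' (+5 fires, +7 burnt)
Step 4: cell (2,3)='.' (+3 fires, +5 burnt)
Step 5: cell (2,3)='.' (+1 fires, +3 burnt)
Step 6: cell (2,3)='.' (+0 fires, +1 burnt)
  fire out at step 6

2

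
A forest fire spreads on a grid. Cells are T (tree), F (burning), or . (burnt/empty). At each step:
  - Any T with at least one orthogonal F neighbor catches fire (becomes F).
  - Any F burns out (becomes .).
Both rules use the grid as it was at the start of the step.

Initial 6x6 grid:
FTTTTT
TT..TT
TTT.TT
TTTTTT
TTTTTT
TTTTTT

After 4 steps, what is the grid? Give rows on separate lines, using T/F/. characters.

Step 1: 2 trees catch fire, 1 burn out
  .FTTTT
  FT..TT
  TTT.TT
  TTTTTT
  TTTTTT
  TTTTTT
Step 2: 3 trees catch fire, 2 burn out
  ..FTTT
  .F..TT
  FTT.TT
  TTTTTT
  TTTTTT
  TTTTTT
Step 3: 3 trees catch fire, 3 burn out
  ...FTT
  ....TT
  .FT.TT
  FTTTTT
  TTTTTT
  TTTTTT
Step 4: 4 trees catch fire, 3 burn out
  ....FT
  ....TT
  ..F.TT
  .FTTTT
  FTTTTT
  TTTTTT

....FT
....TT
..F.TT
.FTTTT
FTTTTT
TTTTTT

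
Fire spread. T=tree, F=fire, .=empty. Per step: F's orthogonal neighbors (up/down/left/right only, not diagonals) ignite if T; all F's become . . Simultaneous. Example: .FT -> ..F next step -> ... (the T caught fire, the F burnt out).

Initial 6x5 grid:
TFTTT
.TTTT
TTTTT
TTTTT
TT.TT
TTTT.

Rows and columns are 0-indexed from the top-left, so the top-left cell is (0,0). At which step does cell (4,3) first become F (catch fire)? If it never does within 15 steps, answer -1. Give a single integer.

Step 1: cell (4,3)='T' (+3 fires, +1 burnt)
Step 2: cell (4,3)='T' (+3 fires, +3 burnt)
Step 3: cell (4,3)='T' (+5 fires, +3 burnt)
Step 4: cell (4,3)='T' (+5 fires, +5 burnt)
Step 5: cell (4,3)='T' (+4 fires, +5 burnt)
Step 6: cell (4,3)='F' (+4 fires, +4 burnt)
  -> target ignites at step 6
Step 7: cell (4,3)='.' (+2 fires, +4 burnt)
Step 8: cell (4,3)='.' (+0 fires, +2 burnt)
  fire out at step 8

6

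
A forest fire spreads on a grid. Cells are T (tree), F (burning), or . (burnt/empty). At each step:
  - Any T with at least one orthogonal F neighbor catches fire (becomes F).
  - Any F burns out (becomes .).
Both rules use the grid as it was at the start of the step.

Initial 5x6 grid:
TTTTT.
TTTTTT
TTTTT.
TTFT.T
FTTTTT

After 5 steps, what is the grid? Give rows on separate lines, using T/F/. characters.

Step 1: 6 trees catch fire, 2 burn out
  TTTTT.
  TTTTTT
  TTFTT.
  FF.F.T
  .FFTTT
Step 2: 5 trees catch fire, 6 burn out
  TTTTT.
  TTFTTT
  FF.FT.
  .....T
  ...FTT
Step 3: 6 trees catch fire, 5 burn out
  TTFTT.
  FF.FTT
  ....F.
  .....T
  ....FT
Step 4: 5 trees catch fire, 6 burn out
  FF.FT.
  ....FT
  ......
  .....T
  .....F
Step 5: 3 trees catch fire, 5 burn out
  ....F.
  .....F
  ......
  .....F
  ......

....F.
.....F
......
.....F
......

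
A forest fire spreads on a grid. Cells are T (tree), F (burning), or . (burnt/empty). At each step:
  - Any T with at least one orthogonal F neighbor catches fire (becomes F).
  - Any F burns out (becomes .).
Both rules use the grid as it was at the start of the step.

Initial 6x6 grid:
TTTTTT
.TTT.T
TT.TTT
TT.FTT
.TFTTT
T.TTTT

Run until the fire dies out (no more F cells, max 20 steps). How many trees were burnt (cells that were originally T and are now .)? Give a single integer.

Step 1: +5 fires, +2 burnt (F count now 5)
Step 2: +6 fires, +5 burnt (F count now 6)
Step 3: +7 fires, +6 burnt (F count now 7)
Step 4: +6 fires, +7 burnt (F count now 6)
Step 5: +2 fires, +6 burnt (F count now 2)
Step 6: +1 fires, +2 burnt (F count now 1)
Step 7: +0 fires, +1 burnt (F count now 0)
Fire out after step 7
Initially T: 28, now '.': 35
Total burnt (originally-T cells now '.'): 27

Answer: 27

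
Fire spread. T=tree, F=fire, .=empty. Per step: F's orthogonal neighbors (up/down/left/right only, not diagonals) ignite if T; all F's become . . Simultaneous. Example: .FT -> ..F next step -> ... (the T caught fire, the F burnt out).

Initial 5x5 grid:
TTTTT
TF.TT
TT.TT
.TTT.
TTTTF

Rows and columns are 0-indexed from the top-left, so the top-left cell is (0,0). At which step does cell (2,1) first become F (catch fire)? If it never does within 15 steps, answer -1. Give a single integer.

Step 1: cell (2,1)='F' (+4 fires, +2 burnt)
  -> target ignites at step 1
Step 2: cell (2,1)='.' (+6 fires, +4 burnt)
Step 3: cell (2,1)='.' (+4 fires, +6 burnt)
Step 4: cell (2,1)='.' (+4 fires, +4 burnt)
Step 5: cell (2,1)='.' (+1 fires, +4 burnt)
Step 6: cell (2,1)='.' (+0 fires, +1 burnt)
  fire out at step 6

1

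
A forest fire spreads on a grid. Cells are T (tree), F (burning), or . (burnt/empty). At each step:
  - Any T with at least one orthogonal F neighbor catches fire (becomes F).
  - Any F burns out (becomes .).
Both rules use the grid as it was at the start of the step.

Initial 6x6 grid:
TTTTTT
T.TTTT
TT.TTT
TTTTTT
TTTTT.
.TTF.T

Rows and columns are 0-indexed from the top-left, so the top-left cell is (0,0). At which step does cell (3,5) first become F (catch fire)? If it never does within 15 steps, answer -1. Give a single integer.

Step 1: cell (3,5)='T' (+2 fires, +1 burnt)
Step 2: cell (3,5)='T' (+4 fires, +2 burnt)
Step 3: cell (3,5)='T' (+4 fires, +4 burnt)
Step 4: cell (3,5)='F' (+5 fires, +4 burnt)
  -> target ignites at step 4
Step 5: cell (3,5)='.' (+6 fires, +5 burnt)
Step 6: cell (3,5)='.' (+4 fires, +6 burnt)
Step 7: cell (3,5)='.' (+3 fires, +4 burnt)
Step 8: cell (3,5)='.' (+1 fires, +3 burnt)
Step 9: cell (3,5)='.' (+0 fires, +1 burnt)
  fire out at step 9

4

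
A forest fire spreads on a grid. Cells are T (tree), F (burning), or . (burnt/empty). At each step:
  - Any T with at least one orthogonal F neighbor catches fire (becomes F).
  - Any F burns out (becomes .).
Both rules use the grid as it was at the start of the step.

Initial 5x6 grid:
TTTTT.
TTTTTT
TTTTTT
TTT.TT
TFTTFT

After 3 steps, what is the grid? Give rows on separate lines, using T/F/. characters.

Step 1: 6 trees catch fire, 2 burn out
  TTTTT.
  TTTTTT
  TTTTTT
  TFT.FT
  F.FF.F
Step 2: 5 trees catch fire, 6 burn out
  TTTTT.
  TTTTTT
  TFTTFT
  F.F..F
  ......
Step 3: 6 trees catch fire, 5 burn out
  TTTTT.
  TFTTFT
  F.FF.F
  ......
  ......

TTTTT.
TFTTFT
F.FF.F
......
......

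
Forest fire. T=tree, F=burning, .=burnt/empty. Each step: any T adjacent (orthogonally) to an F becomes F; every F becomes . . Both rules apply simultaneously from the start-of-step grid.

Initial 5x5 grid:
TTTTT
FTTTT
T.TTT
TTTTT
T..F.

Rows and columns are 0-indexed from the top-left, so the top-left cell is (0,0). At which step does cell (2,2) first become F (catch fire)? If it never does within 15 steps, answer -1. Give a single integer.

Step 1: cell (2,2)='T' (+4 fires, +2 burnt)
Step 2: cell (2,2)='T' (+6 fires, +4 burnt)
Step 3: cell (2,2)='F' (+6 fires, +6 burnt)
  -> target ignites at step 3
Step 4: cell (2,2)='.' (+2 fires, +6 burnt)
Step 5: cell (2,2)='.' (+1 fires, +2 burnt)
Step 6: cell (2,2)='.' (+0 fires, +1 burnt)
  fire out at step 6

3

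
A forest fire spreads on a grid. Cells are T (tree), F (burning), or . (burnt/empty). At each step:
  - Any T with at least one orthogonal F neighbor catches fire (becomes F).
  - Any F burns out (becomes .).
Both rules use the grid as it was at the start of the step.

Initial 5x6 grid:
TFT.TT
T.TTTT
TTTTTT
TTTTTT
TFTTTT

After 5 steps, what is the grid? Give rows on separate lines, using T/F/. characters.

Step 1: 5 trees catch fire, 2 burn out
  F.F.TT
  T.TTTT
  TTTTTT
  TFTTTT
  F.FTTT
Step 2: 6 trees catch fire, 5 burn out
  ....TT
  F.FTTT
  TFTTTT
  F.FTTT
  ...FTT
Step 3: 5 trees catch fire, 6 burn out
  ....TT
  ...FTT
  F.FTTT
  ...FTT
  ....FT
Step 4: 4 trees catch fire, 5 burn out
  ....TT
  ....FT
  ...FTT
  ....FT
  .....F
Step 5: 4 trees catch fire, 4 burn out
  ....FT
  .....F
  ....FT
  .....F
  ......

....FT
.....F
....FT
.....F
......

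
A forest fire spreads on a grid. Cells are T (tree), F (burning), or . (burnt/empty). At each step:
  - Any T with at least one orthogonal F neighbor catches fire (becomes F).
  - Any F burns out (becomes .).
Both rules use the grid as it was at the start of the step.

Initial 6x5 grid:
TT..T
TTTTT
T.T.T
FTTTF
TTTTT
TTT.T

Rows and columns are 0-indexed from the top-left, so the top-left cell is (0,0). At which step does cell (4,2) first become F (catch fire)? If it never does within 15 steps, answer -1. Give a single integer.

Step 1: cell (4,2)='T' (+6 fires, +2 burnt)
Step 2: cell (4,2)='T' (+7 fires, +6 burnt)
Step 3: cell (4,2)='F' (+7 fires, +7 burnt)
  -> target ignites at step 3
Step 4: cell (4,2)='.' (+3 fires, +7 burnt)
Step 5: cell (4,2)='.' (+0 fires, +3 burnt)
  fire out at step 5

3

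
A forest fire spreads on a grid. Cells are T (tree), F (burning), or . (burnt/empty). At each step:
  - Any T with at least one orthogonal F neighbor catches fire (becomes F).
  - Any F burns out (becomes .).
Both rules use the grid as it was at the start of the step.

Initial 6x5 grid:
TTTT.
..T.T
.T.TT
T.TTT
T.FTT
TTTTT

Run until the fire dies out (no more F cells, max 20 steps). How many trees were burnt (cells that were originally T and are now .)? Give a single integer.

Answer: 15

Derivation:
Step 1: +3 fires, +1 burnt (F count now 3)
Step 2: +4 fires, +3 burnt (F count now 4)
Step 3: +4 fires, +4 burnt (F count now 4)
Step 4: +2 fires, +4 burnt (F count now 2)
Step 5: +2 fires, +2 burnt (F count now 2)
Step 6: +0 fires, +2 burnt (F count now 0)
Fire out after step 6
Initially T: 21, now '.': 24
Total burnt (originally-T cells now '.'): 15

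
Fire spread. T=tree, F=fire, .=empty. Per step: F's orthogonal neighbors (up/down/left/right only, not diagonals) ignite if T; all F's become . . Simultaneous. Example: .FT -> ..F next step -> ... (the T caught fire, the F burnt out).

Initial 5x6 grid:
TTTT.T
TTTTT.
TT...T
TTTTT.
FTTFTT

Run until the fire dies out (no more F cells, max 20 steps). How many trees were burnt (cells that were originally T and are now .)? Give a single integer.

Answer: 20

Derivation:
Step 1: +5 fires, +2 burnt (F count now 5)
Step 2: +5 fires, +5 burnt (F count now 5)
Step 3: +2 fires, +5 burnt (F count now 2)
Step 4: +2 fires, +2 burnt (F count now 2)
Step 5: +2 fires, +2 burnt (F count now 2)
Step 6: +2 fires, +2 burnt (F count now 2)
Step 7: +2 fires, +2 burnt (F count now 2)
Step 8: +0 fires, +2 burnt (F count now 0)
Fire out after step 8
Initially T: 22, now '.': 28
Total burnt (originally-T cells now '.'): 20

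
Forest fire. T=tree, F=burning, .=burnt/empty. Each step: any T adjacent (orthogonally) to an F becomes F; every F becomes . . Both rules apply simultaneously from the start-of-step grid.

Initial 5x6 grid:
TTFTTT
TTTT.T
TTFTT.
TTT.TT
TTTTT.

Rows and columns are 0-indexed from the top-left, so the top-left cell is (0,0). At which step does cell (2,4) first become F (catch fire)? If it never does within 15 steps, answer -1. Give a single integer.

Step 1: cell (2,4)='T' (+6 fires, +2 burnt)
Step 2: cell (2,4)='F' (+8 fires, +6 burnt)
  -> target ignites at step 2
Step 3: cell (2,4)='.' (+6 fires, +8 burnt)
Step 4: cell (2,4)='.' (+4 fires, +6 burnt)
Step 5: cell (2,4)='.' (+0 fires, +4 burnt)
  fire out at step 5

2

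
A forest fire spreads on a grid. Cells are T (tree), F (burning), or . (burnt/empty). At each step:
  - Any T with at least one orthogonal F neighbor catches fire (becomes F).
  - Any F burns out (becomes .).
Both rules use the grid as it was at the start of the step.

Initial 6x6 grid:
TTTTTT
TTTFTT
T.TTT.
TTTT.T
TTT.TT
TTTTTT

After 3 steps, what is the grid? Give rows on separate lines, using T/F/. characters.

Step 1: 4 trees catch fire, 1 burn out
  TTTFTT
  TTF.FT
  T.TFT.
  TTTT.T
  TTT.TT
  TTTTTT
Step 2: 7 trees catch fire, 4 burn out
  TTF.FT
  TF...F
  T.F.F.
  TTTF.T
  TTT.TT
  TTTTTT
Step 3: 4 trees catch fire, 7 burn out
  TF...F
  F.....
  T.....
  TTF..T
  TTT.TT
  TTTTTT

TF...F
F.....
T.....
TTF..T
TTT.TT
TTTTTT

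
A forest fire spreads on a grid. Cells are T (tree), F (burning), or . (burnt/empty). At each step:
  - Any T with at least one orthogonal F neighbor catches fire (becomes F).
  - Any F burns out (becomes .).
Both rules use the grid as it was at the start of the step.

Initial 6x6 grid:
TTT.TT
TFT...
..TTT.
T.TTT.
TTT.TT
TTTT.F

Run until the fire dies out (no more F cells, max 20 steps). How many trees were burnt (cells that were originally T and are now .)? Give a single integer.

Answer: 21

Derivation:
Step 1: +4 fires, +2 burnt (F count now 4)
Step 2: +4 fires, +4 burnt (F count now 4)
Step 3: +3 fires, +4 burnt (F count now 3)
Step 4: +3 fires, +3 burnt (F count now 3)
Step 5: +2 fires, +3 burnt (F count now 2)
Step 6: +3 fires, +2 burnt (F count now 3)
Step 7: +2 fires, +3 burnt (F count now 2)
Step 8: +0 fires, +2 burnt (F count now 0)
Fire out after step 8
Initially T: 23, now '.': 34
Total burnt (originally-T cells now '.'): 21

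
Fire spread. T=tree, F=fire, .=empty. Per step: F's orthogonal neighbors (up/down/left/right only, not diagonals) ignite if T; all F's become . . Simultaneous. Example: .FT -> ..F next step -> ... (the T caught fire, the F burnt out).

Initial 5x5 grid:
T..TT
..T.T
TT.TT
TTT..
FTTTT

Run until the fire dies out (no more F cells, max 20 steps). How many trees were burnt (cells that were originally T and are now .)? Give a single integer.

Step 1: +2 fires, +1 burnt (F count now 2)
Step 2: +3 fires, +2 burnt (F count now 3)
Step 3: +3 fires, +3 burnt (F count now 3)
Step 4: +1 fires, +3 burnt (F count now 1)
Step 5: +0 fires, +1 burnt (F count now 0)
Fire out after step 5
Initially T: 16, now '.': 18
Total burnt (originally-T cells now '.'): 9

Answer: 9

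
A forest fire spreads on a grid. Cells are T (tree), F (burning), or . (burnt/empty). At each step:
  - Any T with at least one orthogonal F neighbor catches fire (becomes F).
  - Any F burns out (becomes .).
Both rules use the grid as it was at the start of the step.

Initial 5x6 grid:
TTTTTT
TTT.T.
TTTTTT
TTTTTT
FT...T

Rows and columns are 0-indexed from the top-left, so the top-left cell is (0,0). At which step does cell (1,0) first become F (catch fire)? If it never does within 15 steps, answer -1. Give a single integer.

Step 1: cell (1,0)='T' (+2 fires, +1 burnt)
Step 2: cell (1,0)='T' (+2 fires, +2 burnt)
Step 3: cell (1,0)='F' (+3 fires, +2 burnt)
  -> target ignites at step 3
Step 4: cell (1,0)='.' (+4 fires, +3 burnt)
Step 5: cell (1,0)='.' (+4 fires, +4 burnt)
Step 6: cell (1,0)='.' (+3 fires, +4 burnt)
Step 7: cell (1,0)='.' (+4 fires, +3 burnt)
Step 8: cell (1,0)='.' (+1 fires, +4 burnt)
Step 9: cell (1,0)='.' (+1 fires, +1 burnt)
Step 10: cell (1,0)='.' (+0 fires, +1 burnt)
  fire out at step 10

3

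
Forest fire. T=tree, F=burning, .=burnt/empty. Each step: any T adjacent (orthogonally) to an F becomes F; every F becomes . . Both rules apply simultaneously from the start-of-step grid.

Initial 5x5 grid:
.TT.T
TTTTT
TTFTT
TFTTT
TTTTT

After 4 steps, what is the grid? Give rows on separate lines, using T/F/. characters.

Step 1: 6 trees catch fire, 2 burn out
  .TT.T
  TTFTT
  TF.FT
  F.FTT
  TFTTT
Step 2: 8 trees catch fire, 6 burn out
  .TF.T
  TF.FT
  F...F
  ...FT
  F.FTT
Step 3: 5 trees catch fire, 8 burn out
  .F..T
  F...F
  .....
  ....F
  ...FT
Step 4: 2 trees catch fire, 5 burn out
  ....F
  .....
  .....
  .....
  ....F

....F
.....
.....
.....
....F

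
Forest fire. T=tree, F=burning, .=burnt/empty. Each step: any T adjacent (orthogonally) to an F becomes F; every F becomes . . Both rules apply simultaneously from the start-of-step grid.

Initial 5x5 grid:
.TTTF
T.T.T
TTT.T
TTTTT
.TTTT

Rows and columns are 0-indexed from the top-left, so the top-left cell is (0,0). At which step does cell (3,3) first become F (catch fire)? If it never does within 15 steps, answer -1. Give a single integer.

Step 1: cell (3,3)='T' (+2 fires, +1 burnt)
Step 2: cell (3,3)='T' (+2 fires, +2 burnt)
Step 3: cell (3,3)='T' (+3 fires, +2 burnt)
Step 4: cell (3,3)='F' (+3 fires, +3 burnt)
  -> target ignites at step 4
Step 5: cell (3,3)='.' (+3 fires, +3 burnt)
Step 6: cell (3,3)='.' (+3 fires, +3 burnt)
Step 7: cell (3,3)='.' (+3 fires, +3 burnt)
Step 8: cell (3,3)='.' (+0 fires, +3 burnt)
  fire out at step 8

4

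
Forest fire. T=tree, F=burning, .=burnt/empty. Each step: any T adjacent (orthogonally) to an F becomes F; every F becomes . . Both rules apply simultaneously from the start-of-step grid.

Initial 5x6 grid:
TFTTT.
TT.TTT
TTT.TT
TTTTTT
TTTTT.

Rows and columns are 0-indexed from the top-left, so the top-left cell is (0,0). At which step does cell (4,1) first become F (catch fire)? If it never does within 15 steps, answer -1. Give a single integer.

Step 1: cell (4,1)='T' (+3 fires, +1 burnt)
Step 2: cell (4,1)='T' (+3 fires, +3 burnt)
Step 3: cell (4,1)='T' (+5 fires, +3 burnt)
Step 4: cell (4,1)='F' (+4 fires, +5 burnt)
  -> target ignites at step 4
Step 5: cell (4,1)='.' (+5 fires, +4 burnt)
Step 6: cell (4,1)='.' (+3 fires, +5 burnt)
Step 7: cell (4,1)='.' (+2 fires, +3 burnt)
Step 8: cell (4,1)='.' (+0 fires, +2 burnt)
  fire out at step 8

4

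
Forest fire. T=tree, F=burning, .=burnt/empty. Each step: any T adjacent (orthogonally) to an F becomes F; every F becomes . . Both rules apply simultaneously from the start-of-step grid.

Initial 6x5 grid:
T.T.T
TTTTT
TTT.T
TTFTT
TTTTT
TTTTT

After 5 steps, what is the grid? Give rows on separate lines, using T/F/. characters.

Step 1: 4 trees catch fire, 1 burn out
  T.T.T
  TTTTT
  TTF.T
  TF.FT
  TTFTT
  TTTTT
Step 2: 7 trees catch fire, 4 burn out
  T.T.T
  TTFTT
  TF..T
  F...F
  TF.FT
  TTFTT
Step 3: 9 trees catch fire, 7 burn out
  T.F.T
  TF.FT
  F...F
  .....
  F...F
  TF.FT
Step 4: 4 trees catch fire, 9 burn out
  T...T
  F...F
  .....
  .....
  .....
  F...F
Step 5: 2 trees catch fire, 4 burn out
  F...F
  .....
  .....
  .....
  .....
  .....

F...F
.....
.....
.....
.....
.....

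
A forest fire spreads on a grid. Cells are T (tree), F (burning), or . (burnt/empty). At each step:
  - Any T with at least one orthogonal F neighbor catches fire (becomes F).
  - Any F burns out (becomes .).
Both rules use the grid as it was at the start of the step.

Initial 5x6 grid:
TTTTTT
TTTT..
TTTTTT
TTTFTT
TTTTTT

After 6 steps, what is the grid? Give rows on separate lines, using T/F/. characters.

Step 1: 4 trees catch fire, 1 burn out
  TTTTTT
  TTTT..
  TTTFTT
  TTF.FT
  TTTFTT
Step 2: 7 trees catch fire, 4 burn out
  TTTTTT
  TTTF..
  TTF.FT
  TF...F
  TTF.FT
Step 3: 7 trees catch fire, 7 burn out
  TTTFTT
  TTF...
  TF...F
  F.....
  TF...F
Step 4: 5 trees catch fire, 7 burn out
  TTF.FT
  TF....
  F.....
  ......
  F.....
Step 5: 3 trees catch fire, 5 burn out
  TF...F
  F.....
  ......
  ......
  ......
Step 6: 1 trees catch fire, 3 burn out
  F.....
  ......
  ......
  ......
  ......

F.....
......
......
......
......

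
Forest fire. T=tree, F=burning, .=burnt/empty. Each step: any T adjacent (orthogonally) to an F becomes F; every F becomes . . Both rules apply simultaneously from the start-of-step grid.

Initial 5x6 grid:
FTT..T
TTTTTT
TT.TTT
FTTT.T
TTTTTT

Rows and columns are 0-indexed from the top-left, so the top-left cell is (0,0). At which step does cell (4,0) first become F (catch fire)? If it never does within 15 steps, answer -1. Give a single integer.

Step 1: cell (4,0)='F' (+5 fires, +2 burnt)
  -> target ignites at step 1
Step 2: cell (4,0)='.' (+5 fires, +5 burnt)
Step 3: cell (4,0)='.' (+3 fires, +5 burnt)
Step 4: cell (4,0)='.' (+3 fires, +3 burnt)
Step 5: cell (4,0)='.' (+3 fires, +3 burnt)
Step 6: cell (4,0)='.' (+3 fires, +3 burnt)
Step 7: cell (4,0)='.' (+2 fires, +3 burnt)
Step 8: cell (4,0)='.' (+0 fires, +2 burnt)
  fire out at step 8

1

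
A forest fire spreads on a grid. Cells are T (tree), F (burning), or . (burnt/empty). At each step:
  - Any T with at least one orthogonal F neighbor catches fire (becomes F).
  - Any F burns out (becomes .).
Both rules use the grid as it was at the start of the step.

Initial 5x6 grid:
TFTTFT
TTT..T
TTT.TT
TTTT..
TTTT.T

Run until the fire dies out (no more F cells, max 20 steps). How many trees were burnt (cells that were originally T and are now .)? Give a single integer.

Answer: 21

Derivation:
Step 1: +5 fires, +2 burnt (F count now 5)
Step 2: +4 fires, +5 burnt (F count now 4)
Step 3: +4 fires, +4 burnt (F count now 4)
Step 4: +4 fires, +4 burnt (F count now 4)
Step 5: +3 fires, +4 burnt (F count now 3)
Step 6: +1 fires, +3 burnt (F count now 1)
Step 7: +0 fires, +1 burnt (F count now 0)
Fire out after step 7
Initially T: 22, now '.': 29
Total burnt (originally-T cells now '.'): 21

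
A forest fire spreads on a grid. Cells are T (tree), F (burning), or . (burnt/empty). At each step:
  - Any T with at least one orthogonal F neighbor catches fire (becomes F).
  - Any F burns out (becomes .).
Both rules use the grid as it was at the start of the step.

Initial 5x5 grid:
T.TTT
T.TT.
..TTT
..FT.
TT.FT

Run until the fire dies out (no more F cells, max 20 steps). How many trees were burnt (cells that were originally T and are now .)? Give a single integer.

Answer: 10

Derivation:
Step 1: +3 fires, +2 burnt (F count now 3)
Step 2: +2 fires, +3 burnt (F count now 2)
Step 3: +3 fires, +2 burnt (F count now 3)
Step 4: +1 fires, +3 burnt (F count now 1)
Step 5: +1 fires, +1 burnt (F count now 1)
Step 6: +0 fires, +1 burnt (F count now 0)
Fire out after step 6
Initially T: 14, now '.': 21
Total burnt (originally-T cells now '.'): 10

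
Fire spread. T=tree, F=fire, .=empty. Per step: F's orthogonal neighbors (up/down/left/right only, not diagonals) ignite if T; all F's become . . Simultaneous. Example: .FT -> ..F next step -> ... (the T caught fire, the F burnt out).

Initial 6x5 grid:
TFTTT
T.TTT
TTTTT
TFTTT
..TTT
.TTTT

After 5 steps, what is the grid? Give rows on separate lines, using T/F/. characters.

Step 1: 5 trees catch fire, 2 burn out
  F.FTT
  T.TTT
  TFTTT
  F.FTT
  ..TTT
  .TTTT
Step 2: 7 trees catch fire, 5 burn out
  ...FT
  F.FTT
  F.FTT
  ...FT
  ..FTT
  .TTTT
Step 3: 6 trees catch fire, 7 burn out
  ....F
  ...FT
  ...FT
  ....F
  ...FT
  .TFTT
Step 4: 5 trees catch fire, 6 burn out
  .....
  ....F
  ....F
  .....
  ....F
  .F.FT
Step 5: 1 trees catch fire, 5 burn out
  .....
  .....
  .....
  .....
  .....
  ....F

.....
.....
.....
.....
.....
....F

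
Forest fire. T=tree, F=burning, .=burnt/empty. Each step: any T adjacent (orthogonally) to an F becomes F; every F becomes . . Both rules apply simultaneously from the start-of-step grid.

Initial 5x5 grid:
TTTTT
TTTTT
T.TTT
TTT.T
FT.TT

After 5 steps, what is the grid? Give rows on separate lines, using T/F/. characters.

Step 1: 2 trees catch fire, 1 burn out
  TTTTT
  TTTTT
  T.TTT
  FTT.T
  .F.TT
Step 2: 2 trees catch fire, 2 burn out
  TTTTT
  TTTTT
  F.TTT
  .FT.T
  ...TT
Step 3: 2 trees catch fire, 2 burn out
  TTTTT
  FTTTT
  ..TTT
  ..F.T
  ...TT
Step 4: 3 trees catch fire, 2 burn out
  FTTTT
  .FTTT
  ..FTT
  ....T
  ...TT
Step 5: 3 trees catch fire, 3 burn out
  .FTTT
  ..FTT
  ...FT
  ....T
  ...TT

.FTTT
..FTT
...FT
....T
...TT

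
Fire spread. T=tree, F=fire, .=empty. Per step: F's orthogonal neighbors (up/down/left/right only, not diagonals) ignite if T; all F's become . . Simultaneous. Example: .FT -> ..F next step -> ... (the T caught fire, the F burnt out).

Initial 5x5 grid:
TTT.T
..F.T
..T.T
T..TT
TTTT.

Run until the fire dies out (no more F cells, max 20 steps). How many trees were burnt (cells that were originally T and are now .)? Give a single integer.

Step 1: +2 fires, +1 burnt (F count now 2)
Step 2: +1 fires, +2 burnt (F count now 1)
Step 3: +1 fires, +1 burnt (F count now 1)
Step 4: +0 fires, +1 burnt (F count now 0)
Fire out after step 4
Initially T: 14, now '.': 15
Total burnt (originally-T cells now '.'): 4

Answer: 4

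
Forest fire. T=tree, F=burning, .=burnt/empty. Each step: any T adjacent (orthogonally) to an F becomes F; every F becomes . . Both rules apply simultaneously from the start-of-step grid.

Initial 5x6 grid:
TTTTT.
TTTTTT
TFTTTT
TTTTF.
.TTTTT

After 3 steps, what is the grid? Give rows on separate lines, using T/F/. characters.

Step 1: 7 trees catch fire, 2 burn out
  TTTTT.
  TFTTTT
  F.FTFT
  TFTF..
  .TTTFT
Step 2: 11 trees catch fire, 7 burn out
  TFTTT.
  F.FTFT
  ...F.F
  F.F...
  .FTF.F
Step 3: 6 trees catch fire, 11 burn out
  F.FTF.
  ...F.F
  ......
  ......
  ..F...

F.FTF.
...F.F
......
......
..F...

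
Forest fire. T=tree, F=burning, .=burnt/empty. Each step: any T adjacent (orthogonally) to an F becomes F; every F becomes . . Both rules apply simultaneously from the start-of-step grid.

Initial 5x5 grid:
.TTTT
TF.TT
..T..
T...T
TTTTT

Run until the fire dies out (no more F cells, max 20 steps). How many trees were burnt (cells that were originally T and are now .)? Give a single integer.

Answer: 7

Derivation:
Step 1: +2 fires, +1 burnt (F count now 2)
Step 2: +1 fires, +2 burnt (F count now 1)
Step 3: +1 fires, +1 burnt (F count now 1)
Step 4: +2 fires, +1 burnt (F count now 2)
Step 5: +1 fires, +2 burnt (F count now 1)
Step 6: +0 fires, +1 burnt (F count now 0)
Fire out after step 6
Initially T: 15, now '.': 17
Total burnt (originally-T cells now '.'): 7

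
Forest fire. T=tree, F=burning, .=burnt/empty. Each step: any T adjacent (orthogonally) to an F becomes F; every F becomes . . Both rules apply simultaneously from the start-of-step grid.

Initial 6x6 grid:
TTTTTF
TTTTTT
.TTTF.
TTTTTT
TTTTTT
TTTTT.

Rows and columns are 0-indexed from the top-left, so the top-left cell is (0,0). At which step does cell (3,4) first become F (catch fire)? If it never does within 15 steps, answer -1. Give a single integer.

Step 1: cell (3,4)='F' (+5 fires, +2 burnt)
  -> target ignites at step 1
Step 2: cell (3,4)='.' (+6 fires, +5 burnt)
Step 3: cell (3,4)='.' (+7 fires, +6 burnt)
Step 4: cell (3,4)='.' (+5 fires, +7 burnt)
Step 5: cell (3,4)='.' (+5 fires, +5 burnt)
Step 6: cell (3,4)='.' (+2 fires, +5 burnt)
Step 7: cell (3,4)='.' (+1 fires, +2 burnt)
Step 8: cell (3,4)='.' (+0 fires, +1 burnt)
  fire out at step 8

1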